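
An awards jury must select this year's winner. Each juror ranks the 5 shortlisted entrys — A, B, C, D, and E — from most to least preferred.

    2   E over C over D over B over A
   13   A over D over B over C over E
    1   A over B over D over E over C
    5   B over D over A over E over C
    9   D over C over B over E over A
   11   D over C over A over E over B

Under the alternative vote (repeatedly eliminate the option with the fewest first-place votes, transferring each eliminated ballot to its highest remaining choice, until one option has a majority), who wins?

Round 1: D 20, A 14, B 5, E 2, C 0. C has the fewest and is eliminated.
Round 2: D 20, A 14, B 5, E 2. E has the fewest and is eliminated.
Round 3: D 22, A 14, B 5. D has a majority.

D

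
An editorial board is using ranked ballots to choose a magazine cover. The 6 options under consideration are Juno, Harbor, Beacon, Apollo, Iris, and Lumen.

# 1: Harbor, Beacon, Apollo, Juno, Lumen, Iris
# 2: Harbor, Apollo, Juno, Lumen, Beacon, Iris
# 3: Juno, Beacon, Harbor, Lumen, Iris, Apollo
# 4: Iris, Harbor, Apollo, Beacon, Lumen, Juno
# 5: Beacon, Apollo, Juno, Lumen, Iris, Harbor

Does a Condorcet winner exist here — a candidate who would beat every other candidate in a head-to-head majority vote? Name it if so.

Head-to-head results (5 voters total):
Juno vs Harbor: Harbor wins 3–2.
Juno vs Beacon: Beacon wins 3–2.
Juno vs Apollo: Apollo wins 4–1.
Juno vs Iris: Juno wins 4–1.
Juno vs Lumen: Juno wins 4–1.
Harbor vs Beacon: Harbor wins 3–2.
Harbor vs Apollo: Harbor wins 4–1.
Harbor vs Iris: Harbor wins 3–2.
Harbor vs Lumen: Harbor wins 4–1.
Beacon vs Apollo: Beacon wins 3–2.
Beacon vs Iris: Beacon wins 4–1.
Beacon vs Lumen: Beacon wins 4–1.
Apollo vs Iris: Apollo wins 3–2.
Apollo vs Lumen: Apollo wins 4–1.
Iris vs Lumen: Lumen wins 4–1.
Harbor beats each rival — Juno (3–2), Beacon (3–2), Apollo (4–1), Iris (3–2), Lumen (4–1) — so Harbor is the Condorcet winner.

Harbor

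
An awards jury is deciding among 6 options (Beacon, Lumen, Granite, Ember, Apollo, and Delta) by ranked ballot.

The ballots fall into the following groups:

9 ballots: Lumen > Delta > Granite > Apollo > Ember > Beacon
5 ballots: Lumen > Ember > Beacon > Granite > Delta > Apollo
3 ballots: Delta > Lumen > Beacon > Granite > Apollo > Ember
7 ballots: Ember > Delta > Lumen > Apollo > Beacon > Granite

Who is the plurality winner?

Lumen

First-place vote totals:
  Beacon: 0
  Lumen: 14
  Granite: 0
  Ember: 7
  Apollo: 0
  Delta: 3
Lumen has the most first-place votes.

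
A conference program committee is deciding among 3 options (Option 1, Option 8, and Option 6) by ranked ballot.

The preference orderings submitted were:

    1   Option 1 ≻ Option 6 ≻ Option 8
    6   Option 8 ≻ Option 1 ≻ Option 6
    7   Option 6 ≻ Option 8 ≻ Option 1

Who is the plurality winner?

First-place vote totals:
  Option 1: 1
  Option 8: 6
  Option 6: 7
Option 6 has the most first-place votes.

Option 6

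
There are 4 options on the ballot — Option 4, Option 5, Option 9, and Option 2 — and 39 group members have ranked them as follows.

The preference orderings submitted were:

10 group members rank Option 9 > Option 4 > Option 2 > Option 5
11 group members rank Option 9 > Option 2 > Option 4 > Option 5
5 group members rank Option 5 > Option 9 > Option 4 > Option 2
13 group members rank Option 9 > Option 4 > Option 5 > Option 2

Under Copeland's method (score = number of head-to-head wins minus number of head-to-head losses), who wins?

Option 9

Pairwise results:
  Option 4 vs Option 5: Option 4 wins 34–5.
  Option 4 vs Option 9: Option 9 wins 39–0.
  Option 4 vs Option 2: Option 4 wins 28–11.
  Option 5 vs Option 9: Option 9 wins 34–5.
  Option 5 vs Option 2: Option 2 wins 21–18.
  Option 9 vs Option 2: Option 9 wins 39–0.
Copeland scores (wins − losses):
  Option 4: 2 − 1 = 1
  Option 5: 0 − 3 = -3
  Option 9: 3 − 0 = 3
  Option 2: 1 − 2 = -1
Option 9 has the best Copeland score.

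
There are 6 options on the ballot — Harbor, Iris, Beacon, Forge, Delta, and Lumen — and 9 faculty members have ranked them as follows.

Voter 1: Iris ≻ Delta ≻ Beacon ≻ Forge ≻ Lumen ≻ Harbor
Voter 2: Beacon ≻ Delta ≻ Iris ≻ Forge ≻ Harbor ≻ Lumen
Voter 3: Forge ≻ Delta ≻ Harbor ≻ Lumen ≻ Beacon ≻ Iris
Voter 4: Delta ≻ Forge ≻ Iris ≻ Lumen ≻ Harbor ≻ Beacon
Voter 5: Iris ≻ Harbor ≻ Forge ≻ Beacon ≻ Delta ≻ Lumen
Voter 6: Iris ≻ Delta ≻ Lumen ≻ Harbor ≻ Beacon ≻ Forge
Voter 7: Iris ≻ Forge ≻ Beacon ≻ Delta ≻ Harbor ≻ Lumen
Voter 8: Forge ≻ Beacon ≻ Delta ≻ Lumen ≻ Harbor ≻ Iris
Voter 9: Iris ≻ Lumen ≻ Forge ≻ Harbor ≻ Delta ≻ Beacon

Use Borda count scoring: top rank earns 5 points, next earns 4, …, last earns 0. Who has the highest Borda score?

Borda scores:
  Harbor: 0 + 1 + 3 + 1 + 4 + 2 + 1 + 1 + 2 = 15
  Iris: 5 + 3 + 0 + 3 + 5 + 5 + 5 + 0 + 5 = 31
  Beacon: 3 + 5 + 1 + 0 + 2 + 1 + 3 + 4 + 0 = 19
  Forge: 2 + 2 + 5 + 4 + 3 + 0 + 4 + 5 + 3 = 28
  Delta: 4 + 4 + 4 + 5 + 1 + 4 + 2 + 3 + 1 = 28
  Lumen: 1 + 0 + 2 + 2 + 0 + 3 + 0 + 2 + 4 = 14
Iris has the highest total.

Iris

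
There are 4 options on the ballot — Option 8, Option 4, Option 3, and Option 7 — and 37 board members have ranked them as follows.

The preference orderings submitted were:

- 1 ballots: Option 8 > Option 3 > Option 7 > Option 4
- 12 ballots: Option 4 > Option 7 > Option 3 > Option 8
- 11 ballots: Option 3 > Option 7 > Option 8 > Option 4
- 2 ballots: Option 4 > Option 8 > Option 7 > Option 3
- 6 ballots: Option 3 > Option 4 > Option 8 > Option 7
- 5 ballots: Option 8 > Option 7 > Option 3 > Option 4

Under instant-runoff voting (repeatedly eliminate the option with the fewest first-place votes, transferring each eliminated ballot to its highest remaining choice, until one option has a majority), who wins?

Round 1: Option 3 17, Option 4 14, Option 8 6, Option 7 0. Option 7 has the fewest and is eliminated.
Round 2: Option 3 17, Option 4 14, Option 8 6. Option 8 has the fewest and is eliminated.
Round 3: Option 3 23, Option 4 14. Option 3 has a majority.

Option 3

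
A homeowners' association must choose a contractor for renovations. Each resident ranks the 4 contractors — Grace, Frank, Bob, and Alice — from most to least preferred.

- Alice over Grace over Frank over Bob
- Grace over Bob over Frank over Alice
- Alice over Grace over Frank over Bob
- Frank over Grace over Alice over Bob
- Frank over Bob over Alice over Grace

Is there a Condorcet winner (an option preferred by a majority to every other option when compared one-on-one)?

Head-to-head results (5 voters total):
Grace vs Frank: Grace wins 3–2.
Grace vs Bob: Grace wins 4–1.
Grace vs Alice: Alice wins 3–2.
Frank vs Bob: Frank wins 4–1.
Frank vs Alice: Frank wins 3–2.
Bob vs Alice: Alice wins 3–2.
No candidate beats all others: Grace beats Frank beats Alice beats Grace, a majority cycle.

No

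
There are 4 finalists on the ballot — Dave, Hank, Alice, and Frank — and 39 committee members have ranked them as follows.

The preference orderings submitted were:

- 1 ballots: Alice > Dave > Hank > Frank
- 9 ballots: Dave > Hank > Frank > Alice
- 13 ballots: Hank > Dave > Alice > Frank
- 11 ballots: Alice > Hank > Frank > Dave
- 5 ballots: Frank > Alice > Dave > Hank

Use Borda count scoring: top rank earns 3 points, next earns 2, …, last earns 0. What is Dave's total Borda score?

Borda scores:
  Dave: 2 + 9·3 + 13·2 + 11·0 + 5·1 = 60
  Hank: 1 + 9·2 + 13·3 + 11·2 + 5·0 = 80
  Alice: 3 + 9·0 + 13·1 + 11·3 + 5·2 = 59
  Frank: 0 + 9·1 + 13·0 + 11·1 + 5·3 = 35

60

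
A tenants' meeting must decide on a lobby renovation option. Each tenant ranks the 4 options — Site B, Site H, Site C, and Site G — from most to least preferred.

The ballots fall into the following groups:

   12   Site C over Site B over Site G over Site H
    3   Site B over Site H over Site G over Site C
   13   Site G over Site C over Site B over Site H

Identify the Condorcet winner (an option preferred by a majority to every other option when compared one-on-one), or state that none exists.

Head-to-head results (28 voters total):
Site B vs Site H: Site B wins 28–0.
Site B vs Site C: Site C wins 25–3.
Site B vs Site G: Site B wins 15–13.
Site H vs Site C: Site C wins 25–3.
Site H vs Site G: Site G wins 25–3.
Site C vs Site G: Site G wins 16–12.
No candidate beats all others: Site B beats Site G beats Site C beats Site B, a majority cycle.

No Condorcet winner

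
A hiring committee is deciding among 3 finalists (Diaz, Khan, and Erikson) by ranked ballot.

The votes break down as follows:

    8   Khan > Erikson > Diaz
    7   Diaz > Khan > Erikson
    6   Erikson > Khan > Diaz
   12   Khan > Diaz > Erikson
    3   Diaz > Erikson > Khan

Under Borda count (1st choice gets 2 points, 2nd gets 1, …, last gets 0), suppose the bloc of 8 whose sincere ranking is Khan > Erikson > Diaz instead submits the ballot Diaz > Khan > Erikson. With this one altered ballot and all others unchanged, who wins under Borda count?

Borda totals with the altered ballot: Diaz 48, Khan 45, Erikson 15.
The switch changes the winner from Khan to Diaz.

Diaz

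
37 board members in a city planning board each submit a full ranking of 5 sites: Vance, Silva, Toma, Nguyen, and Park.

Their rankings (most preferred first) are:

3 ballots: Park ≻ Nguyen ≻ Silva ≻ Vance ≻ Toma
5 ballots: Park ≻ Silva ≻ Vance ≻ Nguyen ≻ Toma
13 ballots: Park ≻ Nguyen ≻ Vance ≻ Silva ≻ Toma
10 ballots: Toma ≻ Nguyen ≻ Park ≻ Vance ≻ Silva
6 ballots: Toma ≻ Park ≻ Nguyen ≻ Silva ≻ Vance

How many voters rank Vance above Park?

Ballots ranking Vance above Park: 0.
Ballots ranking Park above Vance: 3+5+13+10+6 = 37.
So 0 of 37 voters prefer Vance to Park.

0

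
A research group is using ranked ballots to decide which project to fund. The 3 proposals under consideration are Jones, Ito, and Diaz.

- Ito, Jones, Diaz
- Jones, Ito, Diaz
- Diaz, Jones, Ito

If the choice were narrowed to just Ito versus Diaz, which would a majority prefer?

Ito

Ballots ranking Ito above Diaz: 2.
Ballots ranking Diaz above Ito: 1.
Ito wins the head-to-head, 2–1.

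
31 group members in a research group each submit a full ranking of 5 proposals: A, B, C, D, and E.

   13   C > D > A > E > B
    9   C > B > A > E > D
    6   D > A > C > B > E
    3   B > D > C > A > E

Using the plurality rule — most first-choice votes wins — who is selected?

First-place vote totals:
  A: 0
  B: 3
  C: 22
  D: 6
  E: 0
C has the most first-place votes.

C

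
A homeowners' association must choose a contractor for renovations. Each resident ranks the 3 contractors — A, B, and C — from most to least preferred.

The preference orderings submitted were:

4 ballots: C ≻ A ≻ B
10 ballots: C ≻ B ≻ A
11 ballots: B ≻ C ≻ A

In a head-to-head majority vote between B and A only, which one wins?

Ballots ranking B above A: 10+11 = 21.
Ballots ranking A above B: 4.
B wins the head-to-head, 21–4.

B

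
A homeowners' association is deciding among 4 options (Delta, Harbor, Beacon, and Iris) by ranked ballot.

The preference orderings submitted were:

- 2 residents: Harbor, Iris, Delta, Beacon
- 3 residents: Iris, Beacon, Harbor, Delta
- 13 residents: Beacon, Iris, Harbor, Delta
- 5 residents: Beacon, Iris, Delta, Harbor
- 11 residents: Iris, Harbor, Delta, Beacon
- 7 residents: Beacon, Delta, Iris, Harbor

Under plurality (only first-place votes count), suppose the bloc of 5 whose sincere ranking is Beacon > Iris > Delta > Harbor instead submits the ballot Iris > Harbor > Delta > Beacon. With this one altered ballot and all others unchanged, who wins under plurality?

First-place totals with the altered ballot: Delta 0, Harbor 2, Beacon 20, Iris 19.
The winner is unchanged: still Beacon.

Beacon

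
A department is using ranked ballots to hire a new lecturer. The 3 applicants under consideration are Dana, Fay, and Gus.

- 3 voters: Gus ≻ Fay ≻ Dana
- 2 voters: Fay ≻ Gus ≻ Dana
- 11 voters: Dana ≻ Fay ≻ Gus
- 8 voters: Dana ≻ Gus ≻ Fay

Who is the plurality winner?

First-place vote totals:
  Dana: 19
  Fay: 2
  Gus: 3
Dana has the most first-place votes.

Dana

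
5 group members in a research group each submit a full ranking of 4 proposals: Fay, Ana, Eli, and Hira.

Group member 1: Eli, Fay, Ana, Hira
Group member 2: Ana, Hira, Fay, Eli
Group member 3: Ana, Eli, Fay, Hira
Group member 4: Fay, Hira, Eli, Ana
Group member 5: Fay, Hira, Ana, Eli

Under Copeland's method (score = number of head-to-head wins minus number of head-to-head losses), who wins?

Pairwise results:
  Fay vs Ana: Fay wins 3–2.
  Fay vs Eli: Fay wins 3–2.
  Fay vs Hira: Fay wins 4–1.
  Ana vs Eli: Ana wins 3–2.
  Ana vs Hira: Ana wins 3–2.
  Eli vs Hira: Hira wins 3–2.
Copeland scores (wins − losses):
  Fay: 3 − 0 = 3
  Ana: 2 − 1 = 1
  Eli: 0 − 3 = -3
  Hira: 1 − 2 = -1
Fay has the best Copeland score.

Fay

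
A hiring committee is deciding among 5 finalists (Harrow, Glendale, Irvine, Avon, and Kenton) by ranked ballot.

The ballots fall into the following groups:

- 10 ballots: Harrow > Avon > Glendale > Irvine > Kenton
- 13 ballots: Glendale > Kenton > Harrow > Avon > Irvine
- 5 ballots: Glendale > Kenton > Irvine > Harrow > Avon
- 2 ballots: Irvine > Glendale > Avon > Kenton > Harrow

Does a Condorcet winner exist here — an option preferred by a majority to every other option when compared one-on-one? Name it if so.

Glendale

Head-to-head results (30 voters total):
Harrow vs Glendale: Glendale wins 20–10.
Harrow vs Irvine: Harrow wins 23–7.
Harrow vs Avon: Harrow wins 28–2.
Harrow vs Kenton: Kenton wins 20–10.
Glendale vs Irvine: Glendale wins 28–2.
Glendale vs Avon: Glendale wins 20–10.
Glendale vs Kenton: Glendale wins 30–0.
Irvine vs Avon: Avon wins 23–7.
Irvine vs Kenton: Kenton wins 18–12.
Avon vs Kenton: Kenton wins 18–12.
Glendale beats each rival — Harrow (20–10), Irvine (28–2), Avon (20–10), Kenton (30–0) — so Glendale is the Condorcet winner.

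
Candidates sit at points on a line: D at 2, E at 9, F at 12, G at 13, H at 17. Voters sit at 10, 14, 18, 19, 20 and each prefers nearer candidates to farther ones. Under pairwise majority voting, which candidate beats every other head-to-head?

With single-peaked preferences on a line, the Condorcet winner is the candidate closest to the median voter.
The median voter (position 18) is closest to H at 17.
Check: H vs E — voters closer to H: 4 of 5.

H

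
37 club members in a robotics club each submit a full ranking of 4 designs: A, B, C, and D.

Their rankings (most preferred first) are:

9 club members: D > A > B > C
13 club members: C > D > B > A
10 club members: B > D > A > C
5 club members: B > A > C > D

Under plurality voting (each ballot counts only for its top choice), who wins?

B

First-place vote totals:
  A: 0
  B: 15
  C: 13
  D: 9
B has the most first-place votes.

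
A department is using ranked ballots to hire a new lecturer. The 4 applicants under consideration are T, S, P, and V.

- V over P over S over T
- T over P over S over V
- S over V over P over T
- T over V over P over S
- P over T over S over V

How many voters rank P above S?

4

Ballots ranking P above S: 4.
Ballots ranking S above P: 1.
So 4 of 5 voters prefer P to S.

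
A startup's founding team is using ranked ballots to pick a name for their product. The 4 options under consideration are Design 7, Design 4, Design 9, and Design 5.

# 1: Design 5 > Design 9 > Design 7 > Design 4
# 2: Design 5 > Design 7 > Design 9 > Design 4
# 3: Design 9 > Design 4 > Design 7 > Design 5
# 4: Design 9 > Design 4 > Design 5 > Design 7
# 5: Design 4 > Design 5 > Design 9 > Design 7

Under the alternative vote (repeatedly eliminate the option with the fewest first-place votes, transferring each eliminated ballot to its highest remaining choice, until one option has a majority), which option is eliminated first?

Design 7

Round 1: Design 9 2, Design 5 2, Design 4 1, Design 7 0. Design 7 has the fewest and is eliminated.
Round 2: Design 9 2, Design 5 2, Design 4 1. Design 4 has the fewest and is eliminated.
Round 3: Design 5 3, Design 9 2. Design 5 has a majority.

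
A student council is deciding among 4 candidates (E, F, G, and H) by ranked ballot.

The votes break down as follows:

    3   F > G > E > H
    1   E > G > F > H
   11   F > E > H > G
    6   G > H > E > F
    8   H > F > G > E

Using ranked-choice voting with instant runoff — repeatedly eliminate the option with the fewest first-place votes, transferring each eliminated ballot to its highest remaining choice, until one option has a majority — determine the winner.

F

Round 1: F 14, H 8, G 6, E 1. E has the fewest and is eliminated.
Round 2: F 14, H 8, G 7. G has the fewest and is eliminated.
Round 3: F 15, H 14. F has a majority.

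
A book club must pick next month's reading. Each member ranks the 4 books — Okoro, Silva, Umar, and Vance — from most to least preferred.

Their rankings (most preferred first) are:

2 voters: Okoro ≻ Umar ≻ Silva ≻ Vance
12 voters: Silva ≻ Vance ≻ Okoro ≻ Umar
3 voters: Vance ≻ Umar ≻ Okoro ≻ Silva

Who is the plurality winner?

Silva

First-place vote totals:
  Okoro: 2
  Silva: 12
  Umar: 0
  Vance: 3
Silva has the most first-place votes.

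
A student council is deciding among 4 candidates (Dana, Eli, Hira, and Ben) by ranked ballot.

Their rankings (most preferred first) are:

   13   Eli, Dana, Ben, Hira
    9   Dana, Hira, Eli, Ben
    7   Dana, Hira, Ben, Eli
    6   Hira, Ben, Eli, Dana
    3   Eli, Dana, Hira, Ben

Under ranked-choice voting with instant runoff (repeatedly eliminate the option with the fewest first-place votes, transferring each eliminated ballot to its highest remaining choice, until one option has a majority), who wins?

Eli

Round 1: Dana 16, Eli 16, Hira 6, Ben 0. Ben has the fewest and is eliminated.
Round 2: Dana 16, Eli 16, Hira 6. Hira has the fewest and is eliminated.
Round 3: Eli 22, Dana 16. Eli has a majority.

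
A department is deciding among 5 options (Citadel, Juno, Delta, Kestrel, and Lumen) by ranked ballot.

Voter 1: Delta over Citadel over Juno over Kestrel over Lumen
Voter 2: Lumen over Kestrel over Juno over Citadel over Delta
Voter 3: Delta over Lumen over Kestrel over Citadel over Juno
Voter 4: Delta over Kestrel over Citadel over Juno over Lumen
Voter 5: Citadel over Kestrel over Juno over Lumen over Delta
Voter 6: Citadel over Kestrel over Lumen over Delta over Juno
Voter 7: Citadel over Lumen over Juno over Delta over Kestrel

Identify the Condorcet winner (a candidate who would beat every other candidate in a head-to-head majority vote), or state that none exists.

Citadel

Head-to-head results (7 voters total):
Citadel vs Juno: Citadel wins 6–1.
Citadel vs Delta: Citadel wins 4–3.
Citadel vs Kestrel: Citadel wins 4–3.
Citadel vs Lumen: Citadel wins 5–2.
Juno vs Delta: Delta wins 4–3.
Juno vs Kestrel: Kestrel wins 5–2.
Juno vs Lumen: Lumen wins 4–3.
Delta vs Kestrel: Delta wins 4–3.
Delta vs Lumen: Lumen wins 4–3.
Kestrel vs Lumen: Kestrel wins 4–3.
Citadel beats each rival — Juno (6–1), Delta (4–3), Kestrel (4–3), Lumen (5–2) — so Citadel is the Condorcet winner.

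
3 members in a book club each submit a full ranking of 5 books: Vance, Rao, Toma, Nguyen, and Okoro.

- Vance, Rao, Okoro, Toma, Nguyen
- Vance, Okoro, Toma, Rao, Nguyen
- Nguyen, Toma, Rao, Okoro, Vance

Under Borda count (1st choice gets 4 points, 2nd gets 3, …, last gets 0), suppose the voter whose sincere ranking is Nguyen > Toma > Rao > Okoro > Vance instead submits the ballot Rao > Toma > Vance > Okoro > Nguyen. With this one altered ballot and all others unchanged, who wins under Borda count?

Vance

Borda totals with the altered ballot: Vance 10, Rao 8, Toma 6, Nguyen 0, Okoro 6.
The winner is unchanged: still Vance.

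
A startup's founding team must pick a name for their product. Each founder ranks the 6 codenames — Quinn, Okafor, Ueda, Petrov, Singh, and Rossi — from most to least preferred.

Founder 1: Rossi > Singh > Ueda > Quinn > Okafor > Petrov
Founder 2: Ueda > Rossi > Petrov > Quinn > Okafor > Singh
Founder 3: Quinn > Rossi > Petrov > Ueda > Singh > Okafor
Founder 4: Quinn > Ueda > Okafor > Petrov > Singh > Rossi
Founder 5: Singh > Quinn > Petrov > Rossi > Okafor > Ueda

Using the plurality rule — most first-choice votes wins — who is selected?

First-place vote totals:
  Quinn: 2
  Okafor: 0
  Ueda: 1
  Petrov: 0
  Singh: 1
  Rossi: 1
Quinn has the most first-place votes.

Quinn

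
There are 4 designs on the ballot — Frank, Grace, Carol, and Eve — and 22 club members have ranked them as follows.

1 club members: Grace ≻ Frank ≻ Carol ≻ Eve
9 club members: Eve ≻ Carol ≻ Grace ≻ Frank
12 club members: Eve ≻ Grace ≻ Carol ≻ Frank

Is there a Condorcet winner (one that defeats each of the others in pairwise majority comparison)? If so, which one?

Head-to-head results (22 voters total):
Frank vs Grace: Grace wins 22–0.
Frank vs Carol: Carol wins 21–1.
Frank vs Eve: Eve wins 21–1.
Grace vs Carol: Grace wins 13–9.
Grace vs Eve: Eve wins 21–1.
Carol vs Eve: Eve wins 21–1.
Eve beats each rival — Frank (21–1), Grace (21–1), Carol (21–1) — so Eve is the Condorcet winner.

Eve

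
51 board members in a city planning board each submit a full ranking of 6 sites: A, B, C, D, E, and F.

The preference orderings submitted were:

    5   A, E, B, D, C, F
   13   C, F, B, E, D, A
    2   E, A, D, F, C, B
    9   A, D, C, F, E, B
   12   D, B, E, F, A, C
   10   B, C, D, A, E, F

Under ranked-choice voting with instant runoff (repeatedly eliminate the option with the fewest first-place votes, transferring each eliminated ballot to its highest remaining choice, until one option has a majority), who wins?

A

Round 1: A 14, C 13, D 12, B 10, E 2, F 0. F has the fewest and is eliminated.
Round 2: A 14, C 13, D 12, B 10, E 2. E has the fewest and is eliminated.
Round 3: A 16, C 13, D 12, B 10. B has the fewest and is eliminated.
Round 4: C 23, A 16, D 12. D has the fewest and is eliminated.
Round 5: A 28, C 23. A has a majority.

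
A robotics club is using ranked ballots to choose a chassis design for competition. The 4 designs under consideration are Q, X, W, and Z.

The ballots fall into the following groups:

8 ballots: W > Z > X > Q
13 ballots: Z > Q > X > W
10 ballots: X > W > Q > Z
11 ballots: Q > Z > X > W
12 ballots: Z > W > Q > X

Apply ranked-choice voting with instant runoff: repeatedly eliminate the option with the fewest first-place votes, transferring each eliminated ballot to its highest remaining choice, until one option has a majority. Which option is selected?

Z

Round 1: Z 25, Q 11, X 10, W 8. W has the fewest and is eliminated.
Round 2: Z 33, Q 11, X 10. Z has a majority.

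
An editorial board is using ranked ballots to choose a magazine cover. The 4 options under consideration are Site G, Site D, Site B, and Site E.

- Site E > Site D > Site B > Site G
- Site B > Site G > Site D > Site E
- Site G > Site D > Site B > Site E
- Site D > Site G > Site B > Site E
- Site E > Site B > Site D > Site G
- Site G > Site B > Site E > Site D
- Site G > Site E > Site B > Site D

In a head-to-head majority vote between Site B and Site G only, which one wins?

Ballots ranking Site B above Site G: 3.
Ballots ranking Site G above Site B: 4.
Site G wins the head-to-head, 4–3.

Site G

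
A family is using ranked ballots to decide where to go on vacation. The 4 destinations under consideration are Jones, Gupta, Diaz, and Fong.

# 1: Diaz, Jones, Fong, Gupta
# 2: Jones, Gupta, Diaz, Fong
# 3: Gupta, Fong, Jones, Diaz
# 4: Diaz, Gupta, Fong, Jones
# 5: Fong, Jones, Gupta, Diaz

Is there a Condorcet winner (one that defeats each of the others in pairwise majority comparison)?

Head-to-head results (5 voters total):
Jones vs Gupta: Jones wins 3–2.
Jones vs Diaz: Jones wins 3–2.
Jones vs Fong: Fong wins 3–2.
Gupta vs Diaz: Gupta wins 3–2.
Gupta vs Fong: Gupta wins 3–2.
Diaz vs Fong: Diaz wins 3–2.
No candidate beats all others: Jones beats Gupta beats Fong beats Jones, a majority cycle.

No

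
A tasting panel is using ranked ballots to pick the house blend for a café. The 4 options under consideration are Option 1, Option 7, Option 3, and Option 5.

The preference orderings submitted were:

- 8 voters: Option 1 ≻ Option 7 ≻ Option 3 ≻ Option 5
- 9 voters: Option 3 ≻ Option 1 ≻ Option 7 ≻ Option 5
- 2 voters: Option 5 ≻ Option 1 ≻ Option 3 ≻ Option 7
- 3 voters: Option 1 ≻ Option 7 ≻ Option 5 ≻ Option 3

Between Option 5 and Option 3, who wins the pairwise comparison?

Option 3

Ballots ranking Option 5 above Option 3: 2+3 = 5.
Ballots ranking Option 3 above Option 5: 8+9 = 17.
Option 3 wins the head-to-head, 17–5.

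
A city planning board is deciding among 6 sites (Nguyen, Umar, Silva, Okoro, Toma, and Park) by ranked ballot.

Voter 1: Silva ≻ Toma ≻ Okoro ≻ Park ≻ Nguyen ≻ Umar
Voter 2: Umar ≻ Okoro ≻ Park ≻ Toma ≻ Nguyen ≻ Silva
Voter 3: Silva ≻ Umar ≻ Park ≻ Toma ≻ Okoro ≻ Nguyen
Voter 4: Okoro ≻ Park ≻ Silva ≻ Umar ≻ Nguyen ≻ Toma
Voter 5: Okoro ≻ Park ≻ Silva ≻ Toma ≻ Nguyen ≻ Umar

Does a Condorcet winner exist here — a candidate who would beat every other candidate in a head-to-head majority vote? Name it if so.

Okoro

Head-to-head results (5 voters total):
Nguyen vs Umar: Umar wins 3–2.
Nguyen vs Silva: Silva wins 4–1.
Nguyen vs Okoro: Okoro wins 5–0.
Nguyen vs Toma: Toma wins 4–1.
Nguyen vs Park: Park wins 5–0.
Umar vs Silva: Silva wins 4–1.
Umar vs Okoro: Okoro wins 3–2.
Umar vs Toma: Umar wins 3–2.
Umar vs Park: Park wins 3–2.
Silva vs Okoro: Okoro wins 3–2.
Silva vs Toma: Silva wins 4–1.
Silva vs Park: Park wins 3–2.
Okoro vs Toma: Okoro wins 3–2.
Okoro vs Park: Okoro wins 4–1.
Toma vs Park: Park wins 4–1.
Okoro beats each rival — Nguyen (5–0), Umar (3–2), Silva (3–2), Toma (3–2), Park (4–1) — so Okoro is the Condorcet winner.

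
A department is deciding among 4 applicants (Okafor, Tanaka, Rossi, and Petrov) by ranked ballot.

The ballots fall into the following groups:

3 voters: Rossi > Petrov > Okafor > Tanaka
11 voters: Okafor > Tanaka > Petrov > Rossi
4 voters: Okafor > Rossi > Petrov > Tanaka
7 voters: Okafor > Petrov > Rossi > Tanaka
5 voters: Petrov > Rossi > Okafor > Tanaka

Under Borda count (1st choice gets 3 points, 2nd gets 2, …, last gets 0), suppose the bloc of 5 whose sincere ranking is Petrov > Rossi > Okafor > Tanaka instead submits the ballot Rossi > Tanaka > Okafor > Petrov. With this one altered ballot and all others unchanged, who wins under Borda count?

Okafor

Borda totals with the altered ballot: Okafor 74, Tanaka 32, Rossi 39, Petrov 35.
The winner is unchanged: still Okafor.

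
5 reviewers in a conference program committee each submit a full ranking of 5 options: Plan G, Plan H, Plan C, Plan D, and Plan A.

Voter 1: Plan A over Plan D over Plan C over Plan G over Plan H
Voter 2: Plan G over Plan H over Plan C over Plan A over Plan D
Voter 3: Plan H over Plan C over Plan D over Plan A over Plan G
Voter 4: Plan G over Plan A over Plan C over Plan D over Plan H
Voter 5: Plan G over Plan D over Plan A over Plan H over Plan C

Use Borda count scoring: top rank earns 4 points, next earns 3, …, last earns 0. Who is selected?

Borda scores:
  Plan G: 1 + 4 + 0 + 4 + 4 = 13
  Plan H: 0 + 3 + 4 + 0 + 1 = 8
  Plan C: 2 + 2 + 3 + 2 + 0 = 9
  Plan D: 3 + 0 + 2 + 1 + 3 = 9
  Plan A: 4 + 1 + 1 + 3 + 2 = 11
Plan G has the highest total.

Plan G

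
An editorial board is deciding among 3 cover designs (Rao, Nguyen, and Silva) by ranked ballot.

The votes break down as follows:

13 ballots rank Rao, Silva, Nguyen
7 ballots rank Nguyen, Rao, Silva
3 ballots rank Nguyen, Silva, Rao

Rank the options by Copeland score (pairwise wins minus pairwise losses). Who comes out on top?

Rao

Pairwise results:
  Rao vs Nguyen: Rao wins 13–10.
  Rao vs Silva: Rao wins 20–3.
  Nguyen vs Silva: Silva wins 13–10.
Copeland scores (wins − losses):
  Rao: 2 − 0 = 2
  Nguyen: 0 − 2 = -2
  Silva: 1 − 1 = 0
Rao has the best Copeland score.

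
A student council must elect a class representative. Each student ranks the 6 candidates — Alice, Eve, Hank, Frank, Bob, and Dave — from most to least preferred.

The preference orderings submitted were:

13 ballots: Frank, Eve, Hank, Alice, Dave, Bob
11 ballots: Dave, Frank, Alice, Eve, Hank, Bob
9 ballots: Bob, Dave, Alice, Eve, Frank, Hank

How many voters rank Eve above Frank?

9

Ballots ranking Eve above Frank: 9.
Ballots ranking Frank above Eve: 13+11 = 24.
So 9 of 33 voters prefer Eve to Frank.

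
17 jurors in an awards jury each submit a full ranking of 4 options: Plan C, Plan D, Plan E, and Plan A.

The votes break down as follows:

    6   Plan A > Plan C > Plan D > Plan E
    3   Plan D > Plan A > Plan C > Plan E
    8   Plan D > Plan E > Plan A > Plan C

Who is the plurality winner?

First-place vote totals:
  Plan C: 0
  Plan D: 11
  Plan E: 0
  Plan A: 6
Plan D has the most first-place votes.

Plan D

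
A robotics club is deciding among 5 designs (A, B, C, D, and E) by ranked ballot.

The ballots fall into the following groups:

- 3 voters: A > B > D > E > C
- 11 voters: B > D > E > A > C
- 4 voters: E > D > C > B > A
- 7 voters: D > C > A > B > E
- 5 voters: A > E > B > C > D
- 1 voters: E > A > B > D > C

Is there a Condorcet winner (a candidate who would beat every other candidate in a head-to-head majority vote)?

Head-to-head results (31 voters total):
A vs B: A wins 16–15.
A vs C: A wins 20–11.
A vs D: D wins 22–9.
A vs E: E wins 16–15.
B vs C: B wins 20–11.
B vs D: B wins 20–11.
B vs E: B wins 21–10.
C vs D: D wins 26–5.
C vs E: E wins 24–7.
D vs E: D wins 21–10.
No candidate beats all others: A beats B beats D beats A, a majority cycle.

No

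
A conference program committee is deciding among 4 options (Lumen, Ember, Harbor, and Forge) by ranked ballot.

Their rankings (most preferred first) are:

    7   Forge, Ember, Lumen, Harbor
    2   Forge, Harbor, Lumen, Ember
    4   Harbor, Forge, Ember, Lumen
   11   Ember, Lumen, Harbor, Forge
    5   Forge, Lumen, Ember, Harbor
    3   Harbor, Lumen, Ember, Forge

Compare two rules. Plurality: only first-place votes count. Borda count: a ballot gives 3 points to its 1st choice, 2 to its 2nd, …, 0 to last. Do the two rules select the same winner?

Plurality first-place counts: Lumen 0, Ember 11, Harbor 7, Forge 14 → Forge.
Borda totals: Lumen 47, Ember 59, Harbor 36, Forge 50 → Ember.
The two rules disagree: plurality picks Forge, Borda picks Ember.

No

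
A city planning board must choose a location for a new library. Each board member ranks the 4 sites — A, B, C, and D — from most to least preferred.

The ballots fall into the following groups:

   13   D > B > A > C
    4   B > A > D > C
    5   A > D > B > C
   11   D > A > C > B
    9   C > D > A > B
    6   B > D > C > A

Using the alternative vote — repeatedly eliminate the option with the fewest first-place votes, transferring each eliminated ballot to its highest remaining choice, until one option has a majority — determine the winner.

Round 1: D 24, B 10, C 9, A 5. A has the fewest and is eliminated.
Round 2: D 29, B 10, C 9. D has a majority.

D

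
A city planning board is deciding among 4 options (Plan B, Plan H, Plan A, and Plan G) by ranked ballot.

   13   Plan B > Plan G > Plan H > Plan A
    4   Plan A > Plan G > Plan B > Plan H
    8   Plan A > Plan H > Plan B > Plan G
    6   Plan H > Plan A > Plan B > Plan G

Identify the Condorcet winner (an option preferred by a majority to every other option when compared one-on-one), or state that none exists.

Head-to-head results (31 voters total):
Plan B vs Plan H: Plan B wins 17–14.
Plan B vs Plan A: Plan A wins 18–13.
Plan B vs Plan G: Plan B wins 27–4.
Plan H vs Plan A: Plan H wins 19–12.
Plan H vs Plan G: Plan G wins 17–14.
Plan A vs Plan G: Plan A wins 18–13.
No candidate beats all others: Plan B beats Plan H beats Plan A beats Plan B, a majority cycle.

No Condorcet winner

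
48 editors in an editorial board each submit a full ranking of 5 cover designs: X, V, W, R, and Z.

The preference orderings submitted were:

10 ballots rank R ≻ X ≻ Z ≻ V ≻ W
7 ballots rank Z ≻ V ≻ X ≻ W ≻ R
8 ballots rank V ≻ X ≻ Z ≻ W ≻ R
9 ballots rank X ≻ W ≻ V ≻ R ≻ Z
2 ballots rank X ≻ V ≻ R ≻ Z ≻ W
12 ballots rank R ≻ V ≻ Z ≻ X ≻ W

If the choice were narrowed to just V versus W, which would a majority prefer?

V

Ballots ranking V above W: 10+7+8+2+12 = 39.
Ballots ranking W above V: 9.
V wins the head-to-head, 39–9.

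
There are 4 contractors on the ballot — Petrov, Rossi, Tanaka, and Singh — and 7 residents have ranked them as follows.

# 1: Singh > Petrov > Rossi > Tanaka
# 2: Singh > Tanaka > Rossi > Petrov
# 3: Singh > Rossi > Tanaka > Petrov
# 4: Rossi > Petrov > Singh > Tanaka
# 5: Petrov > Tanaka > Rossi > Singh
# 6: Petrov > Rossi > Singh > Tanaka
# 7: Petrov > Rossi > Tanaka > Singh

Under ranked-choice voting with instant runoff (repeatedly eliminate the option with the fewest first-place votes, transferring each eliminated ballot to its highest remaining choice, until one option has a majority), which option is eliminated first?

Tanaka

Round 1: Petrov 3, Singh 3, Rossi 1, Tanaka 0. Tanaka has the fewest and is eliminated.
Round 2: Petrov 3, Singh 3, Rossi 1. Rossi has the fewest and is eliminated.
Round 3: Petrov 4, Singh 3. Petrov has a majority.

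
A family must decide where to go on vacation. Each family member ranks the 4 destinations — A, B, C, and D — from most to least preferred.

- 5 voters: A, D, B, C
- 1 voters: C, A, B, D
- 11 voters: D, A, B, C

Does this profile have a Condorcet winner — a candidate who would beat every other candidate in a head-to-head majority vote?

Head-to-head results (17 voters total):
A vs B: A wins 17–0.
A vs C: A wins 16–1.
A vs D: D wins 11–6.
B vs C: B wins 16–1.
B vs D: D wins 16–1.
C vs D: D wins 16–1.
D beats each rival — A (11–6), B (16–1), C (16–1) — so D is the Condorcet winner.

Yes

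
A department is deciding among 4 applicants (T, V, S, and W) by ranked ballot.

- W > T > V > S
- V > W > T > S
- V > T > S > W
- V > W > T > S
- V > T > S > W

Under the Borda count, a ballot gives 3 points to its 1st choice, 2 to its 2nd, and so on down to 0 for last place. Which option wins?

Borda scores:
  T: 2 + 1 + 2 + 1 + 2 = 8
  V: 1 + 3 + 3 + 3 + 3 = 13
  S: 0 + 0 + 1 + 0 + 1 = 2
  W: 3 + 2 + 0 + 2 + 0 = 7
V has the highest total.

V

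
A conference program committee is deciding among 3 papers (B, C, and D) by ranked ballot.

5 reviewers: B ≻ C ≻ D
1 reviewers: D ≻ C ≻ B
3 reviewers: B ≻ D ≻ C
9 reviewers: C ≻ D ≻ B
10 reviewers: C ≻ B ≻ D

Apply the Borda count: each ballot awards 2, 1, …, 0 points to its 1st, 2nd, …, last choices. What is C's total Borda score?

44

Borda scores:
  B: 5·2 + 0 + 3·2 + 9·0 + 10·1 = 26
  C: 5·1 + 1 + 3·0 + 9·2 + 10·2 = 44
  D: 5·0 + 2 + 3·1 + 9·1 + 10·0 = 14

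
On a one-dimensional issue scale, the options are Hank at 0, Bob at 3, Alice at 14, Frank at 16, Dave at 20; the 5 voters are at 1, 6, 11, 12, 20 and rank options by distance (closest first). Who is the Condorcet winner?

Alice

With single-peaked preferences on a line, the Condorcet winner is the candidate closest to the median voter.
The median voter (position 11) is closest to Alice at 14.
Check: Alice vs Frank — voters closer to Alice: 4 of 5.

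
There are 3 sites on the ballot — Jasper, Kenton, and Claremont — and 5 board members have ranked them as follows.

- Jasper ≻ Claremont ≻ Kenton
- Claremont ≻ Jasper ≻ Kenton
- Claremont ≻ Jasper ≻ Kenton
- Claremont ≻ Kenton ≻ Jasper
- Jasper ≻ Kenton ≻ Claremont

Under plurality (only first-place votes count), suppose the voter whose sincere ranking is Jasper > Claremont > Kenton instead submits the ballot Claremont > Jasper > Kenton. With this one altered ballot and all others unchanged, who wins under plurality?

First-place totals with the altered ballot: Jasper 1, Kenton 0, Claremont 4.
The winner is unchanged: still Claremont.

Claremont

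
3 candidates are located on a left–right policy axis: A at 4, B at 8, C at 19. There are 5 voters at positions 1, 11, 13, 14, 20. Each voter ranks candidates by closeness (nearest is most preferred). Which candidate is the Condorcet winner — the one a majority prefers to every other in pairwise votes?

With single-peaked preferences on a line, the Condorcet winner is the candidate closest to the median voter.
The median voter (position 13) is closest to B at 8.
Check: B vs C — voters closer to B: 3 of 5.

B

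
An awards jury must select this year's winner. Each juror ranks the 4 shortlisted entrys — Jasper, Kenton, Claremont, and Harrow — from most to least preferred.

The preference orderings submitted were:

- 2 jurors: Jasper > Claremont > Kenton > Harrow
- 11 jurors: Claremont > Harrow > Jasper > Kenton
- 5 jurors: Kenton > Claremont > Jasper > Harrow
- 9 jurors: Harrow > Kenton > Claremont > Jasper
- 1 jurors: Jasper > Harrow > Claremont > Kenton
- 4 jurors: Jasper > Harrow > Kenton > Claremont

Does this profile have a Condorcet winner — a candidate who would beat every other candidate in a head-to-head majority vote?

No

Head-to-head results (32 voters total):
Jasper vs Kenton: Jasper wins 18–14.
Jasper vs Claremont: Claremont wins 25–7.
Jasper vs Harrow: Harrow wins 20–12.
Kenton vs Claremont: Kenton wins 18–14.
Kenton vs Harrow: Harrow wins 25–7.
Claremont vs Harrow: Claremont wins 18–14.
No candidate beats all others: Jasper beats Kenton beats Claremont beats Jasper, a majority cycle.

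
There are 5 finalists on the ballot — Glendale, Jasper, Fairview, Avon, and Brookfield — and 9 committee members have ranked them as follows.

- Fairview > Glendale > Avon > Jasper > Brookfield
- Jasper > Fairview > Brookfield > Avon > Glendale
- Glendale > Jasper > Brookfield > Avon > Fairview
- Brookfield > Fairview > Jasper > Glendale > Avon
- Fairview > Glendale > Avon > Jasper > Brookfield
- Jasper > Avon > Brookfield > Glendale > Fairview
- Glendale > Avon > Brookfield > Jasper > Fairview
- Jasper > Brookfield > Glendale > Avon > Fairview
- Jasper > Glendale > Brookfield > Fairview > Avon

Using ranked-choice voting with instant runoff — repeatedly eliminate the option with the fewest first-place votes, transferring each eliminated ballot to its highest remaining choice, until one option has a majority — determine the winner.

Round 1: Jasper 4, Glendale 2, Fairview 2, Brookfield 1, Avon 0. Avon has the fewest and is eliminated.
Round 2: Jasper 4, Glendale 2, Fairview 2, Brookfield 1. Brookfield has the fewest and is eliminated.
Round 3: Jasper 4, Fairview 3, Glendale 2. Glendale has the fewest and is eliminated.
Round 4: Jasper 6, Fairview 3. Jasper has a majority.

Jasper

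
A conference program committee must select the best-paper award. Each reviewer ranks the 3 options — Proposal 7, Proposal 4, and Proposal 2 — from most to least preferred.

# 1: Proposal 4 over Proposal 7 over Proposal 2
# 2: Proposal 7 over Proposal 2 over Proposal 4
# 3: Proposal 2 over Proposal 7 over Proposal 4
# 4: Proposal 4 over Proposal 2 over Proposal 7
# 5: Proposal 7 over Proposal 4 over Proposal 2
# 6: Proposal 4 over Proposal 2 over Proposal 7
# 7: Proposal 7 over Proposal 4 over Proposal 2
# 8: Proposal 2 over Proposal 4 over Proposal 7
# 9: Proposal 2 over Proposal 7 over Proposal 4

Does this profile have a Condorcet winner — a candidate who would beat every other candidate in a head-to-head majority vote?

No

Head-to-head results (9 voters total):
Proposal 7 vs Proposal 4: Proposal 7 wins 5–4.
Proposal 7 vs Proposal 2: Proposal 2 wins 5–4.
Proposal 4 vs Proposal 2: Proposal 4 wins 5–4.
No candidate beats all others: Proposal 7 beats Proposal 4 beats Proposal 2 beats Proposal 7, a majority cycle.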